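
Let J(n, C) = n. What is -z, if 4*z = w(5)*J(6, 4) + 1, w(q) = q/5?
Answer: -7/4 ≈ -1.7500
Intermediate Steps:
w(q) = q/5 (w(q) = q*(⅕) = q/5)
z = 7/4 (z = (((⅕)*5)*6 + 1)/4 = (1*6 + 1)/4 = (6 + 1)/4 = (¼)*7 = 7/4 ≈ 1.7500)
-z = -1*7/4 = -7/4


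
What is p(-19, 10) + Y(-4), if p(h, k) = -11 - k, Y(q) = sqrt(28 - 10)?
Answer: -21 + 3*sqrt(2) ≈ -16.757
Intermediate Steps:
Y(q) = 3*sqrt(2) (Y(q) = sqrt(18) = 3*sqrt(2))
p(-19, 10) + Y(-4) = (-11 - 1*10) + 3*sqrt(2) = (-11 - 10) + 3*sqrt(2) = -21 + 3*sqrt(2)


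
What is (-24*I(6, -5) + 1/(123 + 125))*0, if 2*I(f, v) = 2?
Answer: 0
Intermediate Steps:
I(f, v) = 1 (I(f, v) = (½)*2 = 1)
(-24*I(6, -5) + 1/(123 + 125))*0 = (-24*1 + 1/(123 + 125))*0 = (-24 + 1/248)*0 = -5951/248*0 = 0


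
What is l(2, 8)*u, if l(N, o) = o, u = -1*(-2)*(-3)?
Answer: -48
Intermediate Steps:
u = -6 (u = 2*(-3) = -6)
l(2, 8)*u = 8*(-6) = -48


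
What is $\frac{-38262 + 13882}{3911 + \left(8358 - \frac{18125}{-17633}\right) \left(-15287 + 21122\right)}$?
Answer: $- \frac{107473135}{215029316182} \approx -0.00049981$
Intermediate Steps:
$\frac{-38262 + 13882}{3911 + \left(8358 - \frac{18125}{-17633}\right) \left(-15287 + 21122\right)} = - \frac{24380}{3911 + \left(8358 - - \frac{18125}{17633}\right) 5835} = - \frac{24380}{3911 + \left(8358 + \frac{18125}{17633}\right) 5835} = - \frac{24380}{3911 + \frac{147394739}{17633} \cdot 5835} = - \frac{24380}{3911 + \frac{860048302065}{17633}} = - \frac{24380}{\frac{860117264728}{17633}} = \left(-24380\right) \frac{17633}{860117264728} = - \frac{107473135}{215029316182}$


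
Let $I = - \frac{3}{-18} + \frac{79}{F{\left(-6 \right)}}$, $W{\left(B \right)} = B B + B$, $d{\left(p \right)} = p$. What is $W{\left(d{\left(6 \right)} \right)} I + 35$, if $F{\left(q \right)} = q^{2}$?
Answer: $\frac{805}{6} \approx 134.17$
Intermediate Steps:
$W{\left(B \right)} = B + B^{2}$ ($W{\left(B \right)} = B^{2} + B = B + B^{2}$)
$I = \frac{85}{36}$ ($I = - \frac{3}{-18} + \frac{79}{\left(-6\right)^{2}} = \left(-3\right) \left(- \frac{1}{18}\right) + \frac{79}{36} = \frac{1}{6} + 79 \cdot \frac{1}{36} = \frac{1}{6} + \frac{79}{36} = \frac{85}{36} \approx 2.3611$)
$W{\left(d{\left(6 \right)} \right)} I + 35 = 6 \left(1 + 6\right) \frac{85}{36} + 35 = 6 \cdot 7 \cdot \frac{85}{36} + 35 = 42 \cdot \frac{85}{36} + 35 = \frac{595}{6} + 35 = \frac{805}{6}$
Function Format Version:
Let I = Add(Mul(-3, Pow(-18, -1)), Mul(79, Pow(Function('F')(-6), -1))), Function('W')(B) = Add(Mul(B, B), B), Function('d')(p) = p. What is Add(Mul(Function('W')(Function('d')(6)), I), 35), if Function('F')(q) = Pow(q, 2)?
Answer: Rational(805, 6) ≈ 134.17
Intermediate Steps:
Function('W')(B) = Add(B, Pow(B, 2)) (Function('W')(B) = Add(Pow(B, 2), B) = Add(B, Pow(B, 2)))
I = Rational(85, 36) (I = Add(Mul(-3, Pow(-18, -1)), Mul(79, Pow(Pow(-6, 2), -1))) = Add(Mul(-3, Rational(-1, 18)), Mul(79, Pow(36, -1))) = Add(Rational(1, 6), Mul(79, Rational(1, 36))) = Add(Rational(1, 6), Rational(79, 36)) = Rational(85, 36) ≈ 2.3611)
Add(Mul(Function('W')(Function('d')(6)), I), 35) = Add(Mul(Mul(6, Add(1, 6)), Rational(85, 36)), 35) = Add(Mul(Mul(6, 7), Rational(85, 36)), 35) = Add(Mul(42, Rational(85, 36)), 35) = Add(Rational(595, 6), 35) = Rational(805, 6)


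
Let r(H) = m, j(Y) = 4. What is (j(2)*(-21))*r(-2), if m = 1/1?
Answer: -84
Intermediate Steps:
m = 1
r(H) = 1
(j(2)*(-21))*r(-2) = (4*(-21))*1 = -84*1 = -84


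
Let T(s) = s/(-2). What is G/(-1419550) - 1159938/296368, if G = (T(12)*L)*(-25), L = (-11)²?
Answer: -1501790061/382462904 ≈ -3.9266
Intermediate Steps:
T(s) = -s/2 (T(s) = s*(-½) = -s/2)
L = 121
G = 18150 (G = (-½*12*121)*(-25) = -6*121*(-25) = -726*(-25) = 18150)
G/(-1419550) - 1159938/296368 = 18150/(-1419550) - 1159938/296368 = 18150*(-1/1419550) - 1159938*1/296368 = -33/2581 - 579969/148184 = -1501790061/382462904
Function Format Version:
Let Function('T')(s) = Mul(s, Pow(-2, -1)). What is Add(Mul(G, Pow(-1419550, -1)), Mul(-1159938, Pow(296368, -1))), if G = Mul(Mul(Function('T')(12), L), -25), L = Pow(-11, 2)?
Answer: Rational(-1501790061, 382462904) ≈ -3.9266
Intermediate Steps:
Function('T')(s) = Mul(Rational(-1, 2), s) (Function('T')(s) = Mul(s, Rational(-1, 2)) = Mul(Rational(-1, 2), s))
L = 121
G = 18150 (G = Mul(Mul(Mul(Rational(-1, 2), 12), 121), -25) = Mul(Mul(-6, 121), -25) = Mul(-726, -25) = 18150)
Add(Mul(G, Pow(-1419550, -1)), Mul(-1159938, Pow(296368, -1))) = Add(Mul(18150, Pow(-1419550, -1)), Mul(-1159938, Pow(296368, -1))) = Add(Mul(18150, Rational(-1, 1419550)), Mul(-1159938, Rational(1, 296368))) = Add(Rational(-33, 2581), Rational(-579969, 148184)) = Rational(-1501790061, 382462904)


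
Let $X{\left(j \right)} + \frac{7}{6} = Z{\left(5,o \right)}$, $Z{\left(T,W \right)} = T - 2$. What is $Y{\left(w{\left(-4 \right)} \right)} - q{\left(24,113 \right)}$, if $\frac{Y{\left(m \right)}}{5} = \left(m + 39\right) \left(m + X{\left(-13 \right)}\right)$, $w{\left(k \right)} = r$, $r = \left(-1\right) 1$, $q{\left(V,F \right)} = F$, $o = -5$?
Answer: $\frac{136}{3} \approx 45.333$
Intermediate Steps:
$Z{\left(T,W \right)} = -2 + T$
$X{\left(j \right)} = \frac{11}{6}$ ($X{\left(j \right)} = - \frac{7}{6} + \left(-2 + 5\right) = - \frac{7}{6} + 3 = \frac{11}{6}$)
$r = -1$
$w{\left(k \right)} = -1$
$Y{\left(m \right)} = 5 \left(39 + m\right) \left(\frac{11}{6} + m\right)$ ($Y{\left(m \right)} = 5 \left(m + 39\right) \left(m + \frac{11}{6}\right) = 5 \left(39 + m\right) \left(\frac{11}{6} + m\right)$)
$Y{\left(w{\left(-4 \right)} \right)} - q{\left(24,113 \right)} = \left(\frac{715}{2} + 5 \left(-1\right)^{2} + \frac{1225}{6} \left(-1\right)\right) - 113 = \left(\frac{715}{2} + 5 \cdot 1 - \frac{1225}{6}\right) - 113 = \left(\frac{715}{2} + 5 - \frac{1225}{6}\right) - 113 = \frac{475}{3} - 113 = \frac{136}{3}$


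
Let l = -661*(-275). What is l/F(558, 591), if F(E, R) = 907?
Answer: 181775/907 ≈ 200.41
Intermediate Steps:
l = 181775
l/F(558, 591) = 181775/907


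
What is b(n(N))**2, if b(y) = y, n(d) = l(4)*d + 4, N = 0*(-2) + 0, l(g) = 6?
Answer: 16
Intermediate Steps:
N = 0 (N = 0 + 0 = 0)
n(d) = 4 + 6*d (n(d) = 6*d + 4 = 4 + 6*d)
b(n(N))**2 = (4 + 6*0)**2 = (4 + 0)**2 = 4**2 = 16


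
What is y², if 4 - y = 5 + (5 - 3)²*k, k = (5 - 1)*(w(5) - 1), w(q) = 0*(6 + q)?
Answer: 225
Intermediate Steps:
w(q) = 0
k = -4 (k = (5 - 1)*(0 - 1) = 4*(-1) = -4)
y = 15 (y = 4 - (5 + (5 - 3)²*(-4)) = 4 - (5 + 2²*(-4)) = 4 - (5 + 4*(-4)) = 4 - (5 - 16) = 4 - 1*(-11) = 4 + 11 = 15)
y² = 15² = 225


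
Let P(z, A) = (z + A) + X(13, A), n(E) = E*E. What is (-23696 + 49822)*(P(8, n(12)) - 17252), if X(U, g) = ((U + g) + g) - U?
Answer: -439230312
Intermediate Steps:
n(E) = E²
X(U, g) = 2*g (X(U, g) = (U + 2*g) - U = 2*g)
P(z, A) = z + 3*A (P(z, A) = (z + A) + 2*A = (A + z) + 2*A = z + 3*A)
(-23696 + 49822)*(P(8, n(12)) - 17252) = (-23696 + 49822)*((8 + 3*12²) - 17252) = 26126*((8 + 3*144) - 17252) = 26126*((8 + 432) - 17252) = 26126*(440 - 17252) = 26126*(-16812) = -439230312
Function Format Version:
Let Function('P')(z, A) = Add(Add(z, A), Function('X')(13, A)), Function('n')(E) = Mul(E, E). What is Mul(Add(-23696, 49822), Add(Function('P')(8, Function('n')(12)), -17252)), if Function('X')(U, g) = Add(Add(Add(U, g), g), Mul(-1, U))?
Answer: -439230312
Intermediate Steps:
Function('n')(E) = Pow(E, 2)
Function('X')(U, g) = Mul(2, g) (Function('X')(U, g) = Add(Add(U, Mul(2, g)), Mul(-1, U)) = Mul(2, g))
Function('P')(z, A) = Add(z, Mul(3, A)) (Function('P')(z, A) = Add(Add(z, A), Mul(2, A)) = Add(Add(A, z), Mul(2, A)) = Add(z, Mul(3, A)))
Mul(Add(-23696, 49822), Add(Function('P')(8, Function('n')(12)), -17252)) = Mul(Add(-23696, 49822), Add(Add(8, Mul(3, Pow(12, 2))), -17252)) = Mul(26126, Add(Add(8, Mul(3, 144)), -17252)) = Mul(26126, Add(Add(8, 432), -17252)) = Mul(26126, Add(440, -17252)) = Mul(26126, -16812) = -439230312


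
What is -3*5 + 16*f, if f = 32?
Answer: 497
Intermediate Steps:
-3*5 + 16*f = -3*5 + 16*32 = -15 + 512 = 497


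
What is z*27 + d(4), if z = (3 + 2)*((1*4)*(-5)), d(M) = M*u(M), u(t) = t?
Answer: -2684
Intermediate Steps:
d(M) = M**2 (d(M) = M*M = M**2)
z = -100 (z = 5*(4*(-5)) = 5*(-20) = -100)
z*27 + d(4) = -100*27 + 4**2 = -2700 + 16 = -2684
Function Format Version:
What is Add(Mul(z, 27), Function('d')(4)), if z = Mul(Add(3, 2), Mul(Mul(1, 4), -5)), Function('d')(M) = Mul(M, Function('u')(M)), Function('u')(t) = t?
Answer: -2684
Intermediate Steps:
Function('d')(M) = Pow(M, 2) (Function('d')(M) = Mul(M, M) = Pow(M, 2))
z = -100 (z = Mul(5, Mul(4, -5)) = Mul(5, -20) = -100)
Add(Mul(z, 27), Function('d')(4)) = Add(Mul(-100, 27), Pow(4, 2)) = Add(-2700, 16) = -2684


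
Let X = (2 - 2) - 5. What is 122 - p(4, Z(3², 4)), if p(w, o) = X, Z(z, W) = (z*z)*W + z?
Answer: 127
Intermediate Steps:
Z(z, W) = z + W*z² (Z(z, W) = z²*W + z = W*z² + z = z + W*z²)
X = -5 (X = 0 - 5 = -5)
p(w, o) = -5
122 - p(4, Z(3², 4)) = 122 - 1*(-5) = 122 + 5 = 127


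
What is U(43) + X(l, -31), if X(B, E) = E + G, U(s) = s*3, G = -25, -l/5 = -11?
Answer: 73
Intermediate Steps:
l = 55 (l = -5*(-11) = 55)
U(s) = 3*s
X(B, E) = -25 + E (X(B, E) = E - 25 = -25 + E)
U(43) + X(l, -31) = 3*43 + (-25 - 31) = 129 - 56 = 73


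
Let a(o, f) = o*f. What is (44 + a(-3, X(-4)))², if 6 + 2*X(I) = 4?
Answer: 2209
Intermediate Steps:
X(I) = -1 (X(I) = -3 + (½)*4 = -3 + 2 = -1)
a(o, f) = f*o
(44 + a(-3, X(-4)))² = (44 - 1*(-3))² = (44 + 3)² = 47² = 2209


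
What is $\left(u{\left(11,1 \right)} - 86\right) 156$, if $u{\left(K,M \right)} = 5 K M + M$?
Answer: $-4680$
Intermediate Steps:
$u{\left(K,M \right)} = M + 5 K M$ ($u{\left(K,M \right)} = 5 K M + M = M + 5 K M$)
$\left(u{\left(11,1 \right)} - 86\right) 156 = \left(1 \left(1 + 5 \cdot 11\right) - 86\right) 156 = \left(1 \left(1 + 55\right) - 86\right) 156 = \left(1 \cdot 56 - 86\right) 156 = \left(56 - 86\right) 156 = \left(-30\right) 156 = -4680$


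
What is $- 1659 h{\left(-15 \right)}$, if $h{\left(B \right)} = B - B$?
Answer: $0$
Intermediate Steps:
$h{\left(B \right)} = 0$
$- 1659 h{\left(-15 \right)} = \left(-1659\right) 0 = 0$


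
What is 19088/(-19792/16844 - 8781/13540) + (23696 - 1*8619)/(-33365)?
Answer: -36314010033336547/3469049502515 ≈ -10468.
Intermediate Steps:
19088/(-19792/16844 - 8781/13540) + (23696 - 1*8619)/(-33365) = 19088/(-19792*1/16844 - 8781*1/13540) + (23696 - 8619)*(-1/33365) = 19088/(-4948/4211 - 8781/13540) + 15077*(-1/33365) = 19088/(-103972711/57016940) - 15077/33365 = 19088*(-57016940/103972711) - 15077/33365 = -1088339350720/103972711 - 15077/33365 = -36314010033336547/3469049502515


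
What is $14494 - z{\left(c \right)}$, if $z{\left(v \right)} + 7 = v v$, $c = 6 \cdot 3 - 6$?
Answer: $14357$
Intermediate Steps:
$c = 12$ ($c = 18 - 6 = 12$)
$z{\left(v \right)} = -7 + v^{2}$ ($z{\left(v \right)} = -7 + v v = -7 + v^{2}$)
$14494 - z{\left(c \right)} = 14494 - \left(-7 + 12^{2}\right) = 14494 - \left(-7 + 144\right) = 14494 - 137 = 14357$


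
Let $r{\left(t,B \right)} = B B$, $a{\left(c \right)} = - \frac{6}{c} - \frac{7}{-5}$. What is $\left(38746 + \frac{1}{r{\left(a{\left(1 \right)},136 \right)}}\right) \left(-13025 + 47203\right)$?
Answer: $\frac{12246763784513}{9248} \approx 1.3243 \cdot 10^{9}$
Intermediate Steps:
$a{\left(c \right)} = \frac{7}{5} - \frac{6}{c}$ ($a{\left(c \right)} = - \frac{6}{c} - - \frac{7}{5} = - \frac{6}{c} + \frac{7}{5} = \frac{7}{5} - \frac{6}{c}$)
$r{\left(t,B \right)} = B^{2}$
$\left(38746 + \frac{1}{r{\left(a{\left(1 \right)},136 \right)}}\right) \left(-13025 + 47203\right) = \left(38746 + \frac{1}{136^{2}}\right) \left(-13025 + 47203\right) = \left(38746 + \frac{1}{18496}\right) 34178 = \frac{716646017}{18496} \cdot 34178 = \frac{12246763784513}{9248}$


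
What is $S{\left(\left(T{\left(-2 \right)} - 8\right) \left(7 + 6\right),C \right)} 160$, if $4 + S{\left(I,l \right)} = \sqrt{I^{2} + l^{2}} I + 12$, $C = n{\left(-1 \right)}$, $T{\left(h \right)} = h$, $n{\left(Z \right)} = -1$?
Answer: $1280 - 20800 \sqrt{16901} \approx -2.7028 \cdot 10^{6}$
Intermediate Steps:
$C = -1$
$S{\left(I,l \right)} = 8 + I \sqrt{I^{2} + l^{2}}$ ($S{\left(I,l \right)} = -4 + \left(\sqrt{I^{2} + l^{2}} I + 12\right) = -4 + \left(I \sqrt{I^{2} + l^{2}} + 12\right) = -4 + \left(12 + I \sqrt{I^{2} + l^{2}}\right) = 8 + I \sqrt{I^{2} + l^{2}}$)
$S{\left(\left(T{\left(-2 \right)} - 8\right) \left(7 + 6\right),C \right)} 160 = \left(8 + \left(-2 - 8\right) \left(7 + 6\right) \sqrt{\left(\left(-2 - 8\right) \left(7 + 6\right)\right)^{2} + \left(-1\right)^{2}}\right) 160 = \left(8 + \left(-10\right) 13 \sqrt{\left(\left(-10\right) 13\right)^{2} + 1}\right) 160 = \left(8 - 130 \sqrt{\left(-130\right)^{2} + 1}\right) 160 = \left(8 - 130 \sqrt{16900 + 1}\right) 160 = \left(8 - 130 \sqrt{16901}\right) 160 = 1280 - 20800 \sqrt{16901}$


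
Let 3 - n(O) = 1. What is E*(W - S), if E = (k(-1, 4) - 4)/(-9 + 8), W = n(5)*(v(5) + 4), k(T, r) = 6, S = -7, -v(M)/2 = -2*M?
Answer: -110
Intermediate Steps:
v(M) = 4*M (v(M) = -(-4)*M = 4*M)
n(O) = 2 (n(O) = 3 - 1*1 = 3 - 1 = 2)
W = 48 (W = 2*(4*5 + 4) = 2*(20 + 4) = 2*24 = 48)
E = -2 (E = (6 - 4)/(-9 + 8) = 2/(-1) = 2*(-1) = -2)
E*(W - S) = -2*(48 - 1*(-7)) = -2*(48 + 7) = -2*55 = -110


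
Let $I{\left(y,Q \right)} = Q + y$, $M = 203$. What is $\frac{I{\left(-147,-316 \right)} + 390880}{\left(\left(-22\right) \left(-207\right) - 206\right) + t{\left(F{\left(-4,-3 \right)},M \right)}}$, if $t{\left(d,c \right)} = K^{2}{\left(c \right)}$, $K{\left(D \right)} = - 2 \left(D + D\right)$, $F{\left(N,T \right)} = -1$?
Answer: $\frac{390417}{663692} \approx 0.58825$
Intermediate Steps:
$K{\left(D \right)} = - 4 D$ ($K{\left(D \right)} = - 2 \cdot 2 D = - 4 D$)
$t{\left(d,c \right)} = 16 c^{2}$ ($t{\left(d,c \right)} = \left(- 4 c\right)^{2} = 16 c^{2}$)
$\frac{I{\left(-147,-316 \right)} + 390880}{\left(\left(-22\right) \left(-207\right) - 206\right) + t{\left(F{\left(-4,-3 \right)},M \right)}} = \frac{\left(-316 - 147\right) + 390880}{\left(\left(-22\right) \left(-207\right) - 206\right) + 16 \cdot 203^{2}} = \frac{-463 + 390880}{\left(4554 - 206\right) + 16 \cdot 41209} = \frac{390417}{4348 + 659344} = \frac{390417}{663692}$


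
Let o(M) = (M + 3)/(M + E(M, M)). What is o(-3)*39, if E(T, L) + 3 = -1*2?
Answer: 0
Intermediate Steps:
E(T, L) = -5 (E(T, L) = -3 - 1*2 = -3 - 2 = -5)
o(M) = (3 + M)/(-5 + M) (o(M) = (M + 3)/(M - 5) = (3 + M)/(-5 + M))
o(-3)*39 = ((3 - 3)/(-5 - 3))*39 = (0/(-8))*39 = -⅛*0*39 = 0*39 = 0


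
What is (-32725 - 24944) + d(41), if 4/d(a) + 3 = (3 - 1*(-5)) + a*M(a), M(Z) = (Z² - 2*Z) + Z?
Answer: -3877951901/67245 ≈ -57669.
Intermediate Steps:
M(Z) = Z² - Z
d(a) = 4/(5 + a²*(-1 + a)) (d(a) = 4/(-3 + ((3 - 1*(-5)) + a*(a*(-1 + a)))) = 4/(-3 + ((3 + 5) + a²*(-1 + a))) = 4/(-3 + (8 + a²*(-1 + a))) = 4/(5 + a²*(-1 + a)))
(-32725 - 24944) + d(41) = (-32725 - 24944) + 4/(5 + 41²*(-1 + 41)) = -57669 + 4/(5 + 1681*40) = -57669 + 4/(5 + 67240) = -57669 + 4/67245 = -3877951901/67245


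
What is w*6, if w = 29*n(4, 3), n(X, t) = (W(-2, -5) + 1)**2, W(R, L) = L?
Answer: 2784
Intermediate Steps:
n(X, t) = 16 (n(X, t) = (-5 + 1)**2 = (-4)**2 = 16)
w = 464 (w = 29*16 = 464)
w*6 = 464*6 = 2784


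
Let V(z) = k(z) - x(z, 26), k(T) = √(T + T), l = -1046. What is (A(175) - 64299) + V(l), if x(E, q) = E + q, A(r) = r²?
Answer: -32654 + 2*I*√523 ≈ -32654.0 + 45.738*I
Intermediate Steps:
k(T) = √2*√T (k(T) = √(2*T) = √2*√T)
V(z) = -26 - z + √2*√z (V(z) = √2*√z - (z + 26) = √2*√z - (26 + z) = √2*√z + (-26 - z) = -26 - z + √2*√z)
(A(175) - 64299) + V(l) = (175² - 64299) + (-26 - 1*(-1046) + √2*√(-1046)) = (30625 - 64299) + (-26 + 1046 + √2*(I*√1046)) = -33674 + (-26 + 1046 + 2*I*√523) = -33674 + (1020 + 2*I*√523) = -32654 + 2*I*√523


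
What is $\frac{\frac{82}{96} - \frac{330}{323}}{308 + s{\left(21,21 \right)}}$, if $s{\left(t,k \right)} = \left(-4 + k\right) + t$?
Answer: $- \frac{2597}{5364384} \approx -0.00048412$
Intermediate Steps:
$s{\left(t,k \right)} = -4 + k + t$
$\frac{\frac{82}{96} - \frac{330}{323}}{308 + s{\left(21,21 \right)}} = \frac{\frac{82}{96} - \frac{330}{323}}{308 + \left(-4 + 21 + 21\right)} = \frac{82 \cdot \frac{1}{96} - \frac{330}{323}}{308 + 38} = \frac{\frac{41}{48} - \frac{330}{323}}{346} = \left(- \frac{2597}{15504}\right) \frac{1}{346} = - \frac{2597}{5364384}$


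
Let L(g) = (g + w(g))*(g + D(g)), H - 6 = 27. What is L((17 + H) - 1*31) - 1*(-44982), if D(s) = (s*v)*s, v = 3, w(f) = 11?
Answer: 78042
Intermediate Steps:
H = 33 (H = 6 + 27 = 33)
D(s) = 3*s² (D(s) = (s*3)*s = (3*s)*s = 3*s²)
L(g) = (11 + g)*(g + 3*g²) (L(g) = (g + 11)*(g + 3*g²) = (11 + g)*(g + 3*g²))
L((17 + H) - 1*31) - 1*(-44982) = ((17 + 33) - 1*31)*(11 + 3*((17 + 33) - 1*31)² + 34*((17 + 33) - 1*31)) - 1*(-44982) = (50 - 31)*(11 + 3*(50 - 31)² + 34*(50 - 31)) + 44982 = 19*(11 + 3*19² + 34*19) + 44982 = 19*(11 + 3*361 + 646) + 44982 = 19*(11 + 1083 + 646) + 44982 = 19*1740 + 44982 = 33060 + 44982 = 78042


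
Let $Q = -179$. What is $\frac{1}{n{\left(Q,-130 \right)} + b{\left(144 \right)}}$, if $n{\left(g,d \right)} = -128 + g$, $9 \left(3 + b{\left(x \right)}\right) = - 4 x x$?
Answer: $- \frac{1}{9526} \approx -0.00010498$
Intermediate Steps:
$b{\left(x \right)} = -3 - \frac{4 x^{2}}{9}$ ($b{\left(x \right)} = -3 + \frac{- 4 x x}{9} = -3 + \frac{\left(-4\right) x^{2}}{9} = -3 - \frac{4 x^{2}}{9}$)
$\frac{1}{n{\left(Q,-130 \right)} + b{\left(144 \right)}} = \frac{1}{\left(-128 - 179\right) - \left(3 + \frac{4 \cdot 144^{2}}{9}\right)} = \frac{1}{-307 - 9219} = \frac{1}{-9526} = - \frac{1}{9526}$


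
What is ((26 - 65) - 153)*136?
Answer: -26112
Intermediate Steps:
((26 - 65) - 153)*136 = (-39 - 153)*136 = -192*136 = -26112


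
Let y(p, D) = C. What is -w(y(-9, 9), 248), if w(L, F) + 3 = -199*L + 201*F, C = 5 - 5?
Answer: -49845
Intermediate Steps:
C = 0
y(p, D) = 0
w(L, F) = -3 - 199*L + 201*F (w(L, F) = -3 + (-199*L + 201*F) = -3 - 199*L + 201*F)
-w(y(-9, 9), 248) = -(-3 - 199*0 + 201*248) = -(-3 + 0 + 49848) = -1*49845 = -49845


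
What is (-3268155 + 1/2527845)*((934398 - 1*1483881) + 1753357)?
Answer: -9945671753223923276/2527845 ≈ -3.9344e+12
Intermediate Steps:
(-3268155 + 1/2527845)*((934398 - 1*1483881) + 1753357) = (-3268155 + 1/2527845)*((934398 - 1483881) + 1753357) = -8261389275974*(-549483 + 1753357)/2527845 = -8261389275974/2527845*1203874 = -9945671753223923276/2527845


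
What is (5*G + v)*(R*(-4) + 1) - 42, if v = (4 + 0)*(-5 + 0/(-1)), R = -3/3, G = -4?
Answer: -242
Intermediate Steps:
R = -1 (R = -3*1/3 = -1)
v = -20 (v = 4*(-5 + 0*(-1)) = 4*(-5 + 0) = 4*(-5) = -20)
(5*G + v)*(R*(-4) + 1) - 42 = (5*(-4) - 20)*(-1*(-4) + 1) - 42 = (-20 - 20)*(4 + 1) - 42 = -40*5 - 42 = -200 - 42 = -242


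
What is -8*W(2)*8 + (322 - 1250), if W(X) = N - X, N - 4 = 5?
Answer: -1376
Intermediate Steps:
N = 9 (N = 4 + 5 = 9)
W(X) = 9 - X
-8*W(2)*8 + (322 - 1250) = -8*(9 - 1*2)*8 + (322 - 1250) = -8*(9 - 2)*8 - 928 = -8*7*8 - 928 = -56*8 - 928 = -448 - 928 = -1376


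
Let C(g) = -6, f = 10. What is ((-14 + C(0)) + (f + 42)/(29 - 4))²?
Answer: 200704/625 ≈ 321.13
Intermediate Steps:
((-14 + C(0)) + (f + 42)/(29 - 4))² = ((-14 - 6) + (10 + 42)/(29 - 4))² = (-20 + 52/25)² = (-448/25)² = 200704/625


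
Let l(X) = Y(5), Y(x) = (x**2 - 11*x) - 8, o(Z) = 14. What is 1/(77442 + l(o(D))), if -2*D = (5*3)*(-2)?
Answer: 1/77404 ≈ 1.2919e-5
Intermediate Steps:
D = 15 (D = -5*3*(-2)/2 = -15*(-2)/2 = -1/2*(-30) = 15)
Y(x) = -8 + x**2 - 11*x
l(X) = -38 (l(X) = -8 + 5**2 - 11*5 = -8 + 25 - 55 = -38)
1/(77442 + l(o(D))) = 1/(77442 - 38) = 1/77404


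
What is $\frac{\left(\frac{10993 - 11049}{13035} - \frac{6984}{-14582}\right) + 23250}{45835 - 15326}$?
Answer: $\frac{2209682911174}{2899519986165} \approx 0.76209$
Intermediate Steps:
$\frac{\left(\frac{10993 - 11049}{13035} - \frac{6984}{-14582}\right) + 23250}{45835 - 15326} = \frac{\left(\left(10993 - 11049\right) \frac{1}{13035} - - \frac{3492}{7291}\right) + 23250}{30509} = \left(\left(\left(-56\right) \frac{1}{13035} + \frac{3492}{7291}\right) + 23250\right) \frac{1}{30509} = \left(\left(- \frac{56}{13035} + \frac{3492}{7291}\right) + 23250\right) \frac{1}{30509} = \left(\frac{45109924}{95038185} + 23250\right) \frac{1}{30509} = \frac{2209682911174}{95038185} \cdot \frac{1}{30509} = \frac{2209682911174}{2899519986165}$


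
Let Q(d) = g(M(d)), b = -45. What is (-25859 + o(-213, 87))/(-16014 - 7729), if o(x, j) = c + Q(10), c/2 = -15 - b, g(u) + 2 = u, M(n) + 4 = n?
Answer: 25795/23743 ≈ 1.0864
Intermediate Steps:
M(n) = -4 + n
g(u) = -2 + u
Q(d) = -6 + d (Q(d) = -2 + (-4 + d) = -6 + d)
c = 60 (c = 2*(-15 - 1*(-45)) = 2*(-15 + 45) = 2*30 = 60)
o(x, j) = 64 (o(x, j) = 60 + (-6 + 10) = 60 + 4 = 64)
(-25859 + o(-213, 87))/(-16014 - 7729) = (-25859 + 64)/(-16014 - 7729) = -25795/(-23743) = -25795*(-1/23743) = 25795/23743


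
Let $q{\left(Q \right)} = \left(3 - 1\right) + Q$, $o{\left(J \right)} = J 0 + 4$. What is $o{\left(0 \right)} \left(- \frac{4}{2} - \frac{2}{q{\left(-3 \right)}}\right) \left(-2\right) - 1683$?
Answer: $-1683$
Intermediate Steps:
$o{\left(J \right)} = 4$ ($o{\left(J \right)} = 0 + 4 = 4$)
$q{\left(Q \right)} = 2 + Q$
$o{\left(0 \right)} \left(- \frac{4}{2} - \frac{2}{q{\left(-3 \right)}}\right) \left(-2\right) - 1683 = 4 \left(- \frac{4}{2} - \frac{2}{2 - 3}\right) \left(-2\right) - 1683 = 4 \left(\left(-4\right) \frac{1}{2} - \frac{2}{-1}\right) \left(-2\right) - 1683 = 4 \left(-2 - -2\right) \left(-2\right) - 1683 = 4 \left(-2 + 2\right) \left(-2\right) - 1683 = 4 \cdot 0 \left(-2\right) - 1683 = 4 \cdot 0 - 1683 = 0 - 1683 = -1683$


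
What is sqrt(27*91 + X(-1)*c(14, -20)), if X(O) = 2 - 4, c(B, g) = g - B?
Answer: 5*sqrt(101) ≈ 50.249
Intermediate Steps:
X(O) = -2
sqrt(27*91 + X(-1)*c(14, -20)) = sqrt(27*91 - 2*(-20 - 1*14)) = sqrt(2457 - 2*(-20 - 14)) = sqrt(2457 - 2*(-34)) = sqrt(2457 + 68) = sqrt(2525) = 5*sqrt(101)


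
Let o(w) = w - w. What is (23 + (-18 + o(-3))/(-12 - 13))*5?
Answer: 593/5 ≈ 118.60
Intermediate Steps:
o(w) = 0
(23 + (-18 + o(-3))/(-12 - 13))*5 = (23 + (-18 + 0)/(-12 - 13))*5 = (23 - 18/(-25))*5 = (23 - 18*(-1/25))*5 = (23 + 18/25)*5 = (593/25)*5 = 593/5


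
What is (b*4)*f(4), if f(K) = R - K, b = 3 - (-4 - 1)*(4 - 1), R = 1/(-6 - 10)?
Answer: -585/2 ≈ -292.50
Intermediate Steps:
R = -1/16 (R = 1/(-16) = -1/16 ≈ -0.062500)
b = 18 (b = 3 - (-5)*3 = 3 - 1*(-15) = 3 + 15 = 18)
f(K) = -1/16 - K
(b*4)*f(4) = (18*4)*(-1/16 - 1*4) = 72*(-1/16 - 4) = 72*(-65/16) = -585/2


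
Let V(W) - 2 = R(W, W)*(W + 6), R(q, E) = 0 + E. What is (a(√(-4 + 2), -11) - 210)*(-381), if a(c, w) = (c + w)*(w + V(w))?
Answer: 272796 - 17526*I*√2 ≈ 2.728e+5 - 24786.0*I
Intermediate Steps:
R(q, E) = E
V(W) = 2 + W*(6 + W) (V(W) = 2 + W*(W + 6) = 2 + W*(6 + W))
a(c, w) = (c + w)*(2 + w² + 7*w) (a(c, w) = (c + w)*(w + (2 + w² + 6*w)) = (c + w)*(2 + w² + 7*w))
(a(√(-4 + 2), -11) - 210)*(-381) = (((-11)³ + 2*√(-4 + 2) + 2*(-11) + 7*(-11)² + √(-4 + 2)*(-11)² + 7*√(-4 + 2)*(-11)) - 210)*(-381) = ((-1331 + 2*√(-2) - 22 + 7*121 + √(-2)*121 + 7*√(-2)*(-11)) - 210)*(-381) = ((-1331 + 2*(I*√2) - 22 + 847 + (I*√2)*121 + 7*(I*√2)*(-11)) - 210)*(-381) = ((-1331 + 2*I*√2 - 22 + 847 + 121*I*√2 - 77*I*√2) - 210)*(-381) = ((-506 + 46*I*√2) - 210)*(-381) = (-716 + 46*I*√2)*(-381) = 272796 - 17526*I*√2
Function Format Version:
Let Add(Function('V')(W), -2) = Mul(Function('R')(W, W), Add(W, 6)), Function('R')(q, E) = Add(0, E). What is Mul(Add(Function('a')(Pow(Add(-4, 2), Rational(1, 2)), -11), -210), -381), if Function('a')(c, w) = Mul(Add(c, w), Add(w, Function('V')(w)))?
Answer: Add(272796, Mul(-17526, I, Pow(2, Rational(1, 2)))) ≈ Add(2.7280e+5, Mul(-24786., I))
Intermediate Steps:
Function('R')(q, E) = E
Function('V')(W) = Add(2, Mul(W, Add(6, W))) (Function('V')(W) = Add(2, Mul(W, Add(W, 6))) = Add(2, Mul(W, Add(6, W))))
Function('a')(c, w) = Mul(Add(c, w), Add(2, Pow(w, 2), Mul(7, w))) (Function('a')(c, w) = Mul(Add(c, w), Add(w, Add(2, Pow(w, 2), Mul(6, w)))) = Mul(Add(c, w), Add(2, Pow(w, 2), Mul(7, w))))
Mul(Add(Function('a')(Pow(Add(-4, 2), Rational(1, 2)), -11), -210), -381) = Mul(Add(Add(Pow(-11, 3), Mul(2, Pow(Add(-4, 2), Rational(1, 2))), Mul(2, -11), Mul(7, Pow(-11, 2)), Mul(Pow(Add(-4, 2), Rational(1, 2)), Pow(-11, 2)), Mul(7, Pow(Add(-4, 2), Rational(1, 2)), -11)), -210), -381) = Mul(Add(Add(-1331, Mul(2, Pow(-2, Rational(1, 2))), -22, Mul(7, 121), Mul(Pow(-2, Rational(1, 2)), 121), Mul(7, Pow(-2, Rational(1, 2)), -11)), -210), -381) = Mul(Add(Add(-1331, Mul(2, Mul(I, Pow(2, Rational(1, 2)))), -22, 847, Mul(Mul(I, Pow(2, Rational(1, 2))), 121), Mul(7, Mul(I, Pow(2, Rational(1, 2))), -11)), -210), -381) = Mul(Add(Add(-1331, Mul(2, I, Pow(2, Rational(1, 2))), -22, 847, Mul(121, I, Pow(2, Rational(1, 2))), Mul(-77, I, Pow(2, Rational(1, 2)))), -210), -381) = Mul(Add(Add(-506, Mul(46, I, Pow(2, Rational(1, 2)))), -210), -381) = Mul(Add(-716, Mul(46, I, Pow(2, Rational(1, 2)))), -381) = Add(272796, Mul(-17526, I, Pow(2, Rational(1, 2))))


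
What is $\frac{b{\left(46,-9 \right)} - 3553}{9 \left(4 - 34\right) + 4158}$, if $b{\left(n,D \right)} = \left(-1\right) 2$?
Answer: $- \frac{395}{432} \approx -0.91435$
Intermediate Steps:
$b{\left(n,D \right)} = -2$
$\frac{b{\left(46,-9 \right)} - 3553}{9 \left(4 - 34\right) + 4158} = \frac{-2 - 3553}{9 \left(4 - 34\right) + 4158} = - \frac{3555}{9 \left(-30\right) + 4158} = - \frac{3555}{-270 + 4158} = - \frac{3555}{3888} = \left(-3555\right) \frac{1}{3888} = - \frac{395}{432}$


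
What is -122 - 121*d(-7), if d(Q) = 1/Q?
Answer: -733/7 ≈ -104.71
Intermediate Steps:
-122 - 121*d(-7) = -122 - 121/(-7) = -122 - 121*(-⅐) = -122 + 121/7 = -733/7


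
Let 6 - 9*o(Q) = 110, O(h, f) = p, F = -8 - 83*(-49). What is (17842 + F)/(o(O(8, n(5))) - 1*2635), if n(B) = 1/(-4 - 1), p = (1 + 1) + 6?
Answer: -197109/23819 ≈ -8.2753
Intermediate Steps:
F = 4059 (F = -8 + 4067 = 4059)
p = 8 (p = 2 + 6 = 8)
n(B) = -1/5 (n(B) = 1/(-5) = -1/5)
O(h, f) = 8
o(Q) = -104/9 (o(Q) = 2/3 - 1/9*110 = 2/3 - 110/9 = -104/9)
(17842 + F)/(o(O(8, n(5))) - 1*2635) = (17842 + 4059)/(-104/9 - 1*2635) = 21901/(-104/9 - 2635) = 21901/(-23819/9) = 21901*(-9/23819) = -197109/23819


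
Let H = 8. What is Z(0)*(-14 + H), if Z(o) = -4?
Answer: 24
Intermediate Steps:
Z(0)*(-14 + H) = -4*(-14 + 8) = -4*(-6) = 24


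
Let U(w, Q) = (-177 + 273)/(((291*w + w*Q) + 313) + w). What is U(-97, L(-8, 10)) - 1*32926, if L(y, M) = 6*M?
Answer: -371306534/11277 ≈ -32926.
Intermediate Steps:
U(w, Q) = 96/(313 + 292*w + Q*w) (U(w, Q) = 96/(((291*w + Q*w) + 313) + w) = 96/((313 + 291*w + Q*w) + w) = 96/(313 + 292*w + Q*w))
U(-97, L(-8, 10)) - 1*32926 = 96/(313 + 292*(-97) + (6*10)*(-97)) - 1*32926 = 96/(313 - 28324 + 60*(-97)) - 32926 = 96/(313 - 28324 - 5820) - 32926 = 96/(-33831) - 32926 = 96*(-1/33831) - 32926 = -32/11277 - 32926 = -371306534/11277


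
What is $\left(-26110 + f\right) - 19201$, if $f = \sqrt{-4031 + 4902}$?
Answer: $-45311 + \sqrt{871} \approx -45282.0$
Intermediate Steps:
$f = \sqrt{871} \approx 29.513$
$\left(-26110 + f\right) - 19201 = \left(-26110 + \sqrt{871}\right) - 19201 = -45311 + \sqrt{871}$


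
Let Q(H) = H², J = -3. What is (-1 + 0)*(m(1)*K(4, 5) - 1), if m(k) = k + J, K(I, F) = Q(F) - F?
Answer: 41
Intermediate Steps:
K(I, F) = F² - F
m(k) = -3 + k (m(k) = k - 3 = -3 + k)
(-1 + 0)*(m(1)*K(4, 5) - 1) = (-1 + 0)*((-3 + 1)*(5*(-1 + 5)) - 1) = -(-10*4 - 1) = -(-2*20 - 1) = -(-40 - 1) = -1*(-41) = 41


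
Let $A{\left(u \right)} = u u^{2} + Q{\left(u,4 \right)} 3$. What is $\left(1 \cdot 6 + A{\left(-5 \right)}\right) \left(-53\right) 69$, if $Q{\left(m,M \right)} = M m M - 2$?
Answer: $1334805$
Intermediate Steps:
$Q{\left(m,M \right)} = -2 + m M^{2}$ ($Q{\left(m,M \right)} = m M^{2} - 2 = -2 + m M^{2}$)
$A{\left(u \right)} = -6 + u^{3} + 48 u$ ($A{\left(u \right)} = u u^{2} + \left(-2 + u 4^{2}\right) 3 = u^{3} + \left(-2 + u 16\right) 3 = u^{3} + \left(-2 + 16 u\right) 3 = u^{3} + \left(-6 + 48 u\right) = -6 + u^{3} + 48 u$)
$\left(1 \cdot 6 + A{\left(-5 \right)}\right) \left(-53\right) 69 = \left(1 \cdot 6 + \left(-6 + \left(-5\right)^{3} + 48 \left(-5\right)\right)\right) \left(-53\right) 69 = \left(6 - 371\right) \left(-53\right) 69 = \left(-365\right) \left(-53\right) 69 = 19345 \cdot 69 = 1334805$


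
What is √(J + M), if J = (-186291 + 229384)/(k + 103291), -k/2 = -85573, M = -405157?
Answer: 2*I*√847629384884597/91479 ≈ 636.52*I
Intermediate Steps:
k = 171146 (k = -2*(-85573) = 171146)
J = 43093/274437 (J = (-186291 + 229384)/(171146 + 103291) = 43093/274437 ≈ 0.15702)
√(J + M) = √(43093/274437 - 405157) = √(-111190028516/274437) = 2*I*√847629384884597/91479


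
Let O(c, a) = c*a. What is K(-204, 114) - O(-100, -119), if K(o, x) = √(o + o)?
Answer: -11900 + 2*I*√102 ≈ -11900.0 + 20.199*I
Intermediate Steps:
K(o, x) = √2*√o (K(o, x) = √(2*o) = √2*√o)
O(c, a) = a*c
K(-204, 114) - O(-100, -119) = √2*√(-204) - (-119)*(-100) = √2*(2*I*√51) - 1*11900 = 2*I*√102 - 11900 = -11900 + 2*I*√102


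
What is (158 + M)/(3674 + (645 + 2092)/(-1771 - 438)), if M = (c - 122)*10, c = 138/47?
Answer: -2281098/8113129 ≈ -0.28116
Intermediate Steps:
c = 138/47 (c = 138*(1/47) = 138/47 ≈ 2.9362)
M = -55960/47 (M = (138/47 - 122)*10 = -5596/47*10 = -55960/47 ≈ -1190.6)
(158 + M)/(3674 + (645 + 2092)/(-1771 - 438)) = (158 - 55960/47)/(3674 + (645 + 2092)/(-1771 - 438)) = -48534/(47*(3674 + 2737/(-2209))) = -48534/(47*(3674 + 2737*(-1/2209))) = -48534/(47*(3674 - 2737/2209)) = -48534/(47*8113129/2209) = -48534/47*2209/8113129 = -2281098/8113129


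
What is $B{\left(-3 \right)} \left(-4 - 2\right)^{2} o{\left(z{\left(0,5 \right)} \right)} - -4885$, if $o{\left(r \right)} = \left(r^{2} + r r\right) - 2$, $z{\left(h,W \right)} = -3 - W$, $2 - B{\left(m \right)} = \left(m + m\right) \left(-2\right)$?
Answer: $-40475$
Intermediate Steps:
$B{\left(m \right)} = 2 + 4 m$ ($B{\left(m \right)} = 2 - \left(m + m\right) \left(-2\right) = 2 - 2 m \left(-2\right) = 2 - - 4 m = 2 + 4 m$)
$o{\left(r \right)} = -2 + 2 r^{2}$ ($o{\left(r \right)} = \left(r^{2} + r^{2}\right) - 2 = 2 r^{2} - 2 = -2 + 2 r^{2}$)
$B{\left(-3 \right)} \left(-4 - 2\right)^{2} o{\left(z{\left(0,5 \right)} \right)} - -4885 = \left(2 + 4 \left(-3\right)\right) \left(-4 - 2\right)^{2} \left(-2 + 2 \left(-3 - 5\right)^{2}\right) - -4885 = \left(2 - 12\right) \left(-6\right)^{2} \left(-2 + 2 \left(-3 - 5\right)^{2}\right) + 4885 = \left(-10\right) 36 \left(-2 + 2 \left(-8\right)^{2}\right) + 4885 = - 360 \left(-2 + 2 \cdot 64\right) + 4885 = - 360 \left(-2 + 128\right) + 4885 = \left(-360\right) 126 + 4885 = -45360 + 4885 = -40475$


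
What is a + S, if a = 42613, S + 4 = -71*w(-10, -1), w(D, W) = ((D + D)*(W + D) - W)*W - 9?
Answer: 58939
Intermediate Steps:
w(D, W) = -9 + W*(-W + 2*D*(D + W)) (w(D, W) = ((2*D)*(D + W) - W)*W - 9 = (2*D*(D + W) - W)*W - 9 = (-W + 2*D*(D + W))*W - 9 = W*(-W + 2*D*(D + W)) - 9 = -9 + W*(-W + 2*D*(D + W)))
S = 16326 (S = -4 - 71*(-9 - 1*(-1)**2 + 2*(-10)*(-1)**2 + 2*(-1)*(-10)**2) = -4 - 71*(-9 - 1*1 + 2*(-10)*1 + 2*(-1)*100) = -4 - 71*(-9 - 1 - 20 - 200) = -4 - 71*(-230) = -4 + 16330 = 16326)
a + S = 42613 + 16326 = 58939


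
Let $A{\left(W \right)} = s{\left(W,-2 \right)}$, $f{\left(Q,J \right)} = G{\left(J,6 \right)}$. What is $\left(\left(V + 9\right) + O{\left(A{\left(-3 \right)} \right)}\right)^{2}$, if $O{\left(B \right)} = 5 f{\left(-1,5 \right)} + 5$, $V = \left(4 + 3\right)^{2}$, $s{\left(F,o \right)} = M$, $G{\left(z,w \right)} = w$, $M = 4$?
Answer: $8649$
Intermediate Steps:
$f{\left(Q,J \right)} = 6$
$s{\left(F,o \right)} = 4$
$V = 49$ ($V = 7^{2} = 49$)
$A{\left(W \right)} = 4$
$O{\left(B \right)} = 35$ ($O{\left(B \right)} = 5 \cdot 6 + 5 = 30 + 5 = 35$)
$\left(\left(V + 9\right) + O{\left(A{\left(-3 \right)} \right)}\right)^{2} = \left(\left(49 + 9\right) + 35\right)^{2} = \left(58 + 35\right)^{2} = 93^{2} = 8649$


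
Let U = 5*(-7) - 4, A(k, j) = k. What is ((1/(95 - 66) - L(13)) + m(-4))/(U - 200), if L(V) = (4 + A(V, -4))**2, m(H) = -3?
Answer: 8467/6931 ≈ 1.2216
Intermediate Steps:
L(V) = (4 + V)**2
U = -39 (U = -35 - 4 = -39)
((1/(95 - 66) - L(13)) + m(-4))/(U - 200) = ((1/(95 - 66) - (4 + 13)**2) - 3)/(-39 - 200) = ((1/29 - 1*17**2) - 3)/(-239) = ((1/29 - 1*289) - 3)*(-1/239) = ((1/29 - 289) - 3)*(-1/239) = (-8380/29 - 3)*(-1/239) = -8467/29*(-1/239) = 8467/6931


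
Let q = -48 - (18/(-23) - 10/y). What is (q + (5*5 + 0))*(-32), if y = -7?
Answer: 121824/161 ≈ 756.67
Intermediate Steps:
q = -7832/161 (q = -48 - (18/(-23) - 10/(-7)) = -48 - (18*(-1/23) - 10*(-⅐)) = -48 - (-18/23 + 10/7) = -48 - 1*104/161 = -48 - 104/161 = -7832/161 ≈ -48.646)
(q + (5*5 + 0))*(-32) = (-7832/161 + (5*5 + 0))*(-32) = (-7832/161 + (25 + 0))*(-32) = (-7832/161 + 25)*(-32) = -3807/161*(-32) = 121824/161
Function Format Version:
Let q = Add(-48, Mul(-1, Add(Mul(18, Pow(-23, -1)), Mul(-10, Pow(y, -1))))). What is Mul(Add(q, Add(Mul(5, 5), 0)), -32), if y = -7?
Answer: Rational(121824, 161) ≈ 756.67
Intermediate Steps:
q = Rational(-7832, 161) (q = Add(-48, Mul(-1, Add(Mul(18, Pow(-23, -1)), Mul(-10, Pow(-7, -1))))) = Add(-48, Mul(-1, Add(Mul(18, Rational(-1, 23)), Mul(-10, Rational(-1, 7))))) = Add(-48, Mul(-1, Add(Rational(-18, 23), Rational(10, 7)))) = Add(-48, Mul(-1, Rational(104, 161))) = Add(-48, Rational(-104, 161)) = Rational(-7832, 161) ≈ -48.646)
Mul(Add(q, Add(Mul(5, 5), 0)), -32) = Mul(Add(Rational(-7832, 161), Add(Mul(5, 5), 0)), -32) = Mul(Add(Rational(-7832, 161), Add(25, 0)), -32) = Mul(Add(Rational(-7832, 161), 25), -32) = Mul(Rational(-3807, 161), -32) = Rational(121824, 161)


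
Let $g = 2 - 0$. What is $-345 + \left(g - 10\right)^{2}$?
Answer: $-281$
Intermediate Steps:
$g = 2$ ($g = 2 + 0 = 2$)
$-345 + \left(g - 10\right)^{2} = -345 + \left(2 - 10\right)^{2} = -345 + \left(-8\right)^{2} = -345 + 64 = -281$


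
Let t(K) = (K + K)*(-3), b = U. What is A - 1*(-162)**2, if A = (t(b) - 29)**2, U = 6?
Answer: -22019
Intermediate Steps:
b = 6
t(K) = -6*K (t(K) = (2*K)*(-3) = -6*K)
A = 4225 (A = (-6*6 - 29)**2 = (-36 - 29)**2 = (-65)**2 = 4225)
A - 1*(-162)**2 = 4225 - 1*(-162)**2 = 4225 - 1*26244 = 4225 - 26244 = -22019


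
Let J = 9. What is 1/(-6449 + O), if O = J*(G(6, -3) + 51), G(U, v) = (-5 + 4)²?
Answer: -1/5981 ≈ -0.00016720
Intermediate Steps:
G(U, v) = 1 (G(U, v) = (-1)² = 1)
O = 468 (O = 9*(1 + 51) = 9*52 = 468)
1/(-6449 + O) = 1/(-6449 + 468) = 1/(-5981) = -1/5981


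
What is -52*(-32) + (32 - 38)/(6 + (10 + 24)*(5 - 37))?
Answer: 900227/541 ≈ 1664.0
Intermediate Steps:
-52*(-32) + (32 - 38)/(6 + (10 + 24)*(5 - 37)) = 1664 - 6/(6 + 34*(-32)) = 1664 - 6/(6 - 1088) = 1664 - 6/(-1082) = 1664 - 6*(-1/1082) = 1664 + 3/541 = 900227/541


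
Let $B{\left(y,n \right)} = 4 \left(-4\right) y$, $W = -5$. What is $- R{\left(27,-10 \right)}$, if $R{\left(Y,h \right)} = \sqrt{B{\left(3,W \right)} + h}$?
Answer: $- i \sqrt{58} \approx - 7.6158 i$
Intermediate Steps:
$B{\left(y,n \right)} = - 16 y$
$R{\left(Y,h \right)} = \sqrt{-48 + h}$ ($R{\left(Y,h \right)} = \sqrt{\left(-16\right) 3 + h} = \sqrt{-48 + h}$)
$- R{\left(27,-10 \right)} = - \sqrt{-48 - 10} = - \sqrt{-58} = - i \sqrt{58}$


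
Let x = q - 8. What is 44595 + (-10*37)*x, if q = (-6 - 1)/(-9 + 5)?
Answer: 93815/2 ≈ 46908.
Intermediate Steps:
q = 7/4 (q = -7/(-4) = -7*(-¼) = 7/4 ≈ 1.7500)
x = -25/4 (x = 7/4 - 8 = -25/4 ≈ -6.2500)
44595 + (-10*37)*x = 44595 - 10*37*(-25/4) = 44595 - 370*(-25/4) = 44595 + 4625/2 = 93815/2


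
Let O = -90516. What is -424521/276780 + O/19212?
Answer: -922469887/147708260 ≈ -6.2452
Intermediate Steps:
-424521/276780 + O/19212 = -424521/276780 - 90516/19212 = -424521*1/276780 - 90516*1/19212 = -141507/92260 - 7543/1601 = -922469887/147708260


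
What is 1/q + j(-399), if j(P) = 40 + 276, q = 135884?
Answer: 42939345/135884 ≈ 316.00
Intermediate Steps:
j(P) = 316
1/q + j(-399) = 1/135884 + 316 = 42939345/135884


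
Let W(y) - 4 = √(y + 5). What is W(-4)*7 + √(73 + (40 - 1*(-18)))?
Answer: 35 + √131 ≈ 46.445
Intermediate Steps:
W(y) = 4 + √(5 + y) (W(y) = 4 + √(y + 5) = 4 + √(5 + y))
W(-4)*7 + √(73 + (40 - 1*(-18))) = (4 + √(5 - 4))*7 + √(73 + (40 - 1*(-18))) = (4 + √1)*7 + √(73 + (40 + 18)) = (4 + 1)*7 + √(73 + 58) = 5*7 + √131 = 35 + √131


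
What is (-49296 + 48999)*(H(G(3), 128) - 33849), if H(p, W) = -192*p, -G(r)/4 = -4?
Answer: 10965537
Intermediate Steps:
G(r) = 16 (G(r) = -4*(-4) = 16)
(-49296 + 48999)*(H(G(3), 128) - 33849) = (-49296 + 48999)*(-192*16 - 33849) = -297*(-3072 - 33849) = -297*(-36921) = 10965537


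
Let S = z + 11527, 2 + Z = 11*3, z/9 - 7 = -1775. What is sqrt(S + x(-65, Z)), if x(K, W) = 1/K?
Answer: I*sqrt(18526690)/65 ≈ 66.219*I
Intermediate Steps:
z = -15912 (z = 63 + 9*(-1775) = 63 - 15975 = -15912)
Z = 31 (Z = -2 + 11*3 = -2 + 33 = 31)
S = -4385 (S = -15912 + 11527 = -4385)
sqrt(S + x(-65, Z)) = sqrt(-4385 + 1/(-65)) = sqrt(-4385 - 1/65) = sqrt(-285026/65) = I*sqrt(18526690)/65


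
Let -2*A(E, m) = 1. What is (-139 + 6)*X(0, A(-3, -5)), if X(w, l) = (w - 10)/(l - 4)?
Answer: -2660/9 ≈ -295.56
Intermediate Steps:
A(E, m) = -½ (A(E, m) = -½*1 = -½)
X(w, l) = (-10 + w)/(-4 + l)
(-139 + 6)*X(0, A(-3, -5)) = (-139 + 6)*((-10 + 0)/(-4 - ½)) = -133*(-10)/(-9/2) = -(-266)*(-10)/9 = -133*20/9 = -2660/9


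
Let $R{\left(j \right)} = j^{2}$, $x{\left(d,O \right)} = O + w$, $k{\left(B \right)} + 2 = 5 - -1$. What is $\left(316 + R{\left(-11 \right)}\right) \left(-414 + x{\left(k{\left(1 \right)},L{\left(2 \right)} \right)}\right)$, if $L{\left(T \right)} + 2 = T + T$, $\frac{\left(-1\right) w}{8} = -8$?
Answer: $-152076$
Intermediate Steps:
$w = 64$ ($w = \left(-8\right) \left(-8\right) = 64$)
$k{\left(B \right)} = 4$ ($k{\left(B \right)} = -2 + \left(5 - -1\right) = -2 + \left(5 + 1\right) = -2 + 6 = 4$)
$L{\left(T \right)} = -2 + 2 T$ ($L{\left(T \right)} = -2 + \left(T + T\right) = -2 + 2 T$)
$x{\left(d,O \right)} = 64 + O$ ($x{\left(d,O \right)} = O + 64 = 64 + O$)
$\left(316 + R{\left(-11 \right)}\right) \left(-414 + x{\left(k{\left(1 \right)},L{\left(2 \right)} \right)}\right) = \left(316 + \left(-11\right)^{2}\right) \left(-414 + \left(64 + \left(-2 + 2 \cdot 2\right)\right)\right) = \left(316 + 121\right) \left(-414 + \left(64 + \left(-2 + 4\right)\right)\right) = 437 \left(-414 + \left(64 + 2\right)\right) = 437 \left(-414 + 66\right) = 437 \left(-348\right) = -152076$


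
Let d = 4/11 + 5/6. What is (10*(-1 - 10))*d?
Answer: -395/3 ≈ -131.67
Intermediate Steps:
d = 79/66 (d = 4*(1/11) + 5*(⅙) = 4/11 + ⅚ = 79/66 ≈ 1.1970)
(10*(-1 - 10))*d = (10*(-1 - 10))*(79/66) = (10*(-11))*(79/66) = -110*79/66 = -395/3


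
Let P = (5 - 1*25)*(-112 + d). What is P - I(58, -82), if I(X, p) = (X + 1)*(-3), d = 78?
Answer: 857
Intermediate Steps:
I(X, p) = -3 - 3*X (I(X, p) = (1 + X)*(-3) = -3 - 3*X)
P = 680 (P = (5 - 1*25)*(-112 + 78) = (5 - 25)*(-34) = -20*(-34) = 680)
P - I(58, -82) = 680 - (-3 - 3*58) = 680 - (-3 - 174) = 680 - 1*(-177) = 680 + 177 = 857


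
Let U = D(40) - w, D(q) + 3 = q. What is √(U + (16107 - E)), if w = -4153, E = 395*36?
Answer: √6077 ≈ 77.955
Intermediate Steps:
E = 14220
D(q) = -3 + q
U = 4190 (U = (-3 + 40) - 1*(-4153) = 37 + 4153 = 4190)
√(U + (16107 - E)) = √(4190 + (16107 - 1*14220)) = √(4190 + (16107 - 14220)) = √(4190 + 1887) = √6077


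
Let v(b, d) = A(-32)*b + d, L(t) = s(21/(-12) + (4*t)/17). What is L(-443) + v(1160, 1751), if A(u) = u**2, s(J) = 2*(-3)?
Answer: 1189585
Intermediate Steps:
s(J) = -6
L(t) = -6
v(b, d) = d + 1024*b (v(b, d) = (-32)**2*b + d = 1024*b + d = d + 1024*b)
L(-443) + v(1160, 1751) = -6 + (1751 + 1024*1160) = -6 + (1751 + 1187840) = -6 + 1189591 = 1189585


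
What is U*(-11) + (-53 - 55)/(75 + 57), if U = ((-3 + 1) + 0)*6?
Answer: 1443/11 ≈ 131.18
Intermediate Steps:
U = -12 (U = (-2 + 0)*6 = -2*6 = -12)
U*(-11) + (-53 - 55)/(75 + 57) = -12*(-11) + (-53 - 55)/(75 + 57) = 132 - 108/132 = 132 - 108*1/132 = 132 - 9/11 = 1443/11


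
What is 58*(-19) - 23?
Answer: -1125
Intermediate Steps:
58*(-19) - 23 = -1102 - 23 = -1125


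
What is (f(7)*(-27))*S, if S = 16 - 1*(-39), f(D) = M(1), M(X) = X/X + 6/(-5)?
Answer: 297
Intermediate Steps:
M(X) = -1/5 (M(X) = 1 + 6*(-1/5) = 1 - 6/5 = -1/5)
f(D) = -1/5
S = 55 (S = 16 + 39 = 55)
(f(7)*(-27))*S = -1/5*(-27)*55 = (27/5)*55 = 297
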